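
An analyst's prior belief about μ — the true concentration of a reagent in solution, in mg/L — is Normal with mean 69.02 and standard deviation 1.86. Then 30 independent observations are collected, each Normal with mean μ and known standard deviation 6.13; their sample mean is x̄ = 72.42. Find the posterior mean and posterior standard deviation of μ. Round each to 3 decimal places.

Prior precision 1/τ₀² = 1/1.86² = 0.289051; data precision n/σ² = 30/6.13² = 0.798363.
Posterior precision = 0.289051 + 0.798363 = 1.08741, giving posterior SD = 1/√1.08741 = 0.959.
Posterior mean = (0.289051·69.02 + 0.798363·72.42) / 1.08741 = 71.516.

Posterior mean ≈ 71.516; posterior SD ≈ 0.959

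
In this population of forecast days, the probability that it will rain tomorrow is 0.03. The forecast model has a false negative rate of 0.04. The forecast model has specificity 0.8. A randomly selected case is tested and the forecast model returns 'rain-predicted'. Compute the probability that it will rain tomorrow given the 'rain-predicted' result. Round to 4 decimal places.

Write H for 'it will rain tomorrow'. Prior odds H:¬H = 0.03/0.97 = 0.030928. For the 'rain-predicted' outcome, the likelihood ratio is 0.96/0.2 = 4.8000.
Posterior odds = 0.030928 × 4.8000 = 0.14845, so P(H|E) = 0.14845/(1+0.14845) = 0.1293.

P(H | E) ≈ 0.1293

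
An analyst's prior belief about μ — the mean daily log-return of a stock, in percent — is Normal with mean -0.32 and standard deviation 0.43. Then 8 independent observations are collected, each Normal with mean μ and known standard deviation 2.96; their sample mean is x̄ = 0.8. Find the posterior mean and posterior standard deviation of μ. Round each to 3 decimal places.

Posterior mean ≈ -0.158; posterior SD ≈ 0.398

With known σ, the Normal prior is conjugate. Weight on the data is w = (n/σ²)/(n/σ² + 1/τ₀²) = 0.913075/(0.913075+5.40833) = 0.14444.
Posterior mean = w·x̄ + (1−w)·μ₀ = 0.14444·0.8 + 0.85556·-0.32 = -0.158. Posterior variance = 1/(0.913075+5.40833) = 0.158193, so SD = 0.398.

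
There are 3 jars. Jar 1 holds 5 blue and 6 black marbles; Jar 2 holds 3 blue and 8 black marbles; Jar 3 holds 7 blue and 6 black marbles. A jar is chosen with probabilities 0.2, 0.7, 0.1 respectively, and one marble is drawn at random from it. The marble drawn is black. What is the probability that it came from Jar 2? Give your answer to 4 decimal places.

Posterior probability ≈ 0.7663

Tabulate prior·likelihood by source: [1] prior 0.2, lik 0.5455, product 0.1091; [2] prior 0.7, lik 0.7273, product 0.5091; [3] prior 0.1, lik 0.4615, product 0.04615.
Normalizing constant = 0.66434; the posterior for Jar 2 is its product over the sum, 0.5091/0.66434 = 0.7663.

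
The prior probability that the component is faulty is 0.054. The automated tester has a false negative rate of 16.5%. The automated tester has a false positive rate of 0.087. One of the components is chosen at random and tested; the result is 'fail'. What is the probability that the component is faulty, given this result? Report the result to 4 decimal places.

P(H | E) ≈ 0.3539

Write H for 'the component is faulty'. Prior odds H:¬H = 0.054/0.946 = 0.057082. For the 'fail' outcome, the likelihood ratio is 0.835/0.087 = 9.5977.
Posterior odds = 0.057082 × 9.5977 = 0.54786, so P(H|E) = 0.54786/(1+0.54786) = 0.3539.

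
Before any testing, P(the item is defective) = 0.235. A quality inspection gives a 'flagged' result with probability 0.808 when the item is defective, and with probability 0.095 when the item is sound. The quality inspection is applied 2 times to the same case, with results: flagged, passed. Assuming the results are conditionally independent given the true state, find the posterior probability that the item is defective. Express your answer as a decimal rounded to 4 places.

With H the event that the item is defective, the joint likelihood of the observed sequence is P(data|H) = 0.808·0.192 = 0.15514 and P(data|¬H) = 0.095·0.905 = 0.085975.
Bayes: P(H|data) = 0.235·0.15514 / (0.235·0.15514 + 0.765·0.085975) = 0.036457/0.10223 = 0.3566.

Posterior P(H) ≈ 0.3566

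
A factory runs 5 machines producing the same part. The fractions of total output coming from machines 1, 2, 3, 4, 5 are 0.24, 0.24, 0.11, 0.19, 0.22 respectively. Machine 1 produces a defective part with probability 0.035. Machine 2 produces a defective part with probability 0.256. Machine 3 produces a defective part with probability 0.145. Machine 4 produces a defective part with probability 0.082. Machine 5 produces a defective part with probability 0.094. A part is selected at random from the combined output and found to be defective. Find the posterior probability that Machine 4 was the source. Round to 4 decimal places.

Posterior probability ≈ 0.1277

Tabulate prior·likelihood by source: [1] prior 0.24, lik 0.035, product 0.008400; [2] prior 0.24, lik 0.256, product 0.06144; [3] prior 0.11, lik 0.145, product 0.01595; [4] prior 0.19, lik 0.082, product 0.01558; [5] prior 0.22, lik 0.094, product 0.02068.
Normalizing constant = 0.12205; the posterior for Machine 4 is its product over the sum, 0.01558/0.12205 = 0.1277.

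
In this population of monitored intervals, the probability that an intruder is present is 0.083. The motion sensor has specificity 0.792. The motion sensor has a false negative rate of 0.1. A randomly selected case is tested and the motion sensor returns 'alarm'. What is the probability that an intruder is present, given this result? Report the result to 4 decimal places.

Let H be the event that an intruder is present. P(H) = 0.083, so P(¬H) = 0.917. With E the 'alarm' result, P(E|H) = 0.9 and P(E|¬H) = 0.208.
P(E) = 0.9·0.083 + 0.208·0.917 = 0.074700 + 0.19074 = 0.26544.
By Bayes' theorem, P(H|E) = 0.074700 / 0.26544 = 0.2814.

P(H | E) ≈ 0.2814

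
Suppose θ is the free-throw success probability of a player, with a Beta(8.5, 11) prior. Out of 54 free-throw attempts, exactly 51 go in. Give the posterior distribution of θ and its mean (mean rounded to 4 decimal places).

Observing 51 successes and 3 failures updates Beta(8.5, 11) by adding the success and failure counts to the two shape parameters: α = 8.5+51 = 59.5, β = 11+3 = 14.
E[θ | data] = 59.5/(59.5+14) = 0.8095.

Posterior: Beta(59.5, 14); mean ≈ 0.8095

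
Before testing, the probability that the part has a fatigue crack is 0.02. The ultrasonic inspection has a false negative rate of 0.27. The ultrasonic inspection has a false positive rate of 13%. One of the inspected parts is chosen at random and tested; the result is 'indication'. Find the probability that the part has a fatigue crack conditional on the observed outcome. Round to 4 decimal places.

Write H for 'the part has a fatigue crack'. Prior odds H:¬H = 0.02/0.98 = 0.020408. For the 'indication' outcome, the likelihood ratio is 0.73/0.13 = 5.6154.
Posterior odds = 0.020408 × 5.6154 = 0.11460, so P(H|E) = 0.11460/(1+0.11460) = 0.1028.

P(H | E) ≈ 0.1028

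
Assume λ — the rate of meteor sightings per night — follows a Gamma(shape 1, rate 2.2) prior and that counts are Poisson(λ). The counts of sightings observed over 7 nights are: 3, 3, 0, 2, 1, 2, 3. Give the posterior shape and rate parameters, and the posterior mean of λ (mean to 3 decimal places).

Posterior: Gamma(shape=15, rate=9.2); mean ≈ 1.630

The Poisson likelihood adds the total count to the shape and the number of exposure periods to the rate. Here ∑xᵢ = 14 and n = 7, so shape 1→15 and rate 2.2→9.2.
Posterior mean = shape/rate = 15/9.2 = 1.630.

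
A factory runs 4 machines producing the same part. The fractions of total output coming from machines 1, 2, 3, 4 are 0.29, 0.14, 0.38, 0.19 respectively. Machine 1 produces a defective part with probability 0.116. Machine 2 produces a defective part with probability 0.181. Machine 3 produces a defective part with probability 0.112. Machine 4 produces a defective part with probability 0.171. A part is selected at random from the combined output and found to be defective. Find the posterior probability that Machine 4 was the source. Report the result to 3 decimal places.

Posterior probability ≈ 0.242

Tabulate prior·likelihood by source: [1] prior 0.29, lik 0.116, product 0.03364; [2] prior 0.14, lik 0.181, product 0.02534; [3] prior 0.38, lik 0.112, product 0.04256; [4] prior 0.19, lik 0.171, product 0.03249.
Normalizing constant = 0.13403; the posterior for Machine 4 is its product over the sum, 0.03249/0.13403 = 0.242.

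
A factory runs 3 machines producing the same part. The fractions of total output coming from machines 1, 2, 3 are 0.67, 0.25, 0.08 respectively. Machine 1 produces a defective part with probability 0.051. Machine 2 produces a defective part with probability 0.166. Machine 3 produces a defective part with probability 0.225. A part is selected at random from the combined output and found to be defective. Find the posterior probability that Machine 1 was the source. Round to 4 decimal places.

P(defective|M1) = 0.051; P(defective|M2) = 0.166; P(defective|M3) = 0.225.
Prior × likelihood for each source: 0.67·0.051=0.03417, 0.25·0.166=0.04150, 0.08·0.225=0.01800. Summing gives P(defective) = 0.093670.
P(Machine 1 | defective) = 0.03417 / 0.093670 = 0.3648.

Posterior probability ≈ 0.3648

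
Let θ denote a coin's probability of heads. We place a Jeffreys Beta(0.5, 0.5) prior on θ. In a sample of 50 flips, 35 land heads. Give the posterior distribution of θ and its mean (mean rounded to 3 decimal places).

The binomial likelihood is conjugate to the Beta prior: with 35 successes and 15 failures, the posterior is Beta(0.5+35, 0.5+15) = Beta(35.5, 15.5).
E[θ | data] = 35.5/(35.5+15.5) = 0.696.

Posterior: Beta(35.5, 15.5); mean ≈ 0.696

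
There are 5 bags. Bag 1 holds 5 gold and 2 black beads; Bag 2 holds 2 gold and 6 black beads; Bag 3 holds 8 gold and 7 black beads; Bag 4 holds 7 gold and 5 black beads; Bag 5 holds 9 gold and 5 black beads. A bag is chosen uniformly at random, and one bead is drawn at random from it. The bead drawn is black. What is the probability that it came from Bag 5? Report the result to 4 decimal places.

P(black|Bag 1) = 0.2857; P(black|Bag 2) = 0.75; P(black|Bag 3) = 0.4667; P(black|Bag 4) = 0.4167; P(black|Bag 5) = 0.3571.
Prior × likelihood for each source: 0.2·0.2857=0.05714, 0.2·0.75=0.1500, 0.2·0.4667=0.09333, 0.2·0.4167=0.08333, 0.2·0.3571=0.07143. Summing gives P(black) = 0.45524.
P(Bag 5 | black) = 0.07143 / 0.45524 = 0.1569.

Posterior probability ≈ 0.1569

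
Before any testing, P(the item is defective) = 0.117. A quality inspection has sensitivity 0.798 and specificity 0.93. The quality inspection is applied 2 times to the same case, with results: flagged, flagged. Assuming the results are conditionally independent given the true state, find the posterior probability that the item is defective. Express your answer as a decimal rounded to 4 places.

Posterior P(H) ≈ 0.9451

Let H be the event that the item is defective; start with P(H) = 0.117. P('flagged'|H) = 0.798, P('flagged'|¬H) = 0.07.
Update on result 1 ('flagged'): P(H) ← 0.798·0.1170 / (0.798·0.1170 + 0.07·0.8830) = 0.093366/0.15518 = 0.6017.
Update on result 2 ('flagged'): P(H) ← 0.798·0.6017 / (0.798·0.6017 + 0.07·0.3983) = 0.48014/0.50802 = 0.9451.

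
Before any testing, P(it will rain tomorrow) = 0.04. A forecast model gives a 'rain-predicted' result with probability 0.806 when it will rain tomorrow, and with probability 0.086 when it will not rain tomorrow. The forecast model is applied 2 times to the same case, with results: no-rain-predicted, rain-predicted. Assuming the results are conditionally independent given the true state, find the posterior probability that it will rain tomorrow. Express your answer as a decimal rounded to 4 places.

Let H be the event that it will rain tomorrow; start with P(H) = 0.04. P('rain-predicted'|H) = 0.806, P('rain-predicted'|¬H) = 0.086.
Update on result 1 ('no-rain-predicted'): P(H) ← 0.194·0.0400 / (0.194·0.0400 + 0.914·0.9600) = 0.0077600/0.88520 = 0.0088.
Update on result 2 ('rain-predicted'): P(H) ← 0.806·0.0088 / (0.806·0.0088 + 0.086·0.9912) = 0.0070657/0.092312 = 0.0765.

Posterior P(H) ≈ 0.0765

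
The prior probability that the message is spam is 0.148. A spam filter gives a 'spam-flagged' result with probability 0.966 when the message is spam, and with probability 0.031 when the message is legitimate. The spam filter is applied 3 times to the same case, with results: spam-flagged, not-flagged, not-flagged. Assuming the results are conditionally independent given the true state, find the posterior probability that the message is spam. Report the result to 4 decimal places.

Let H be the event that the message is spam; start with P(H) = 0.148. P('spam-flagged'|H) = 0.966, P('spam-flagged'|¬H) = 0.031.
Update on result 1 ('spam-flagged'): P(H) ← 0.966·0.1480 / (0.966·0.1480 + 0.031·0.8520) = 0.14297/0.16938 = 0.8441.
Update on result 2 ('not-flagged'): P(H) ← 0.034·0.8441 / (0.034·0.8441 + 0.969·0.1559) = 0.028698/0.17980 = 0.1596.
Update on result 3 ('not-flagged'): P(H) ← 0.034·0.1596 / (0.034·0.1596 + 0.969·0.8404) = 0.0054269/0.81976 = 0.0066.

Posterior P(H) ≈ 0.0066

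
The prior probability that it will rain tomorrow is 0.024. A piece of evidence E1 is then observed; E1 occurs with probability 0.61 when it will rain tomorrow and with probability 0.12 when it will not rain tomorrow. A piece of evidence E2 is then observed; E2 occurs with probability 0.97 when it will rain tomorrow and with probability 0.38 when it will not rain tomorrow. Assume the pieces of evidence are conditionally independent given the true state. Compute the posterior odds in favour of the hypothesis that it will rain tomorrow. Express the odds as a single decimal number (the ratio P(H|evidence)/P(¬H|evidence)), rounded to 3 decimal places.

Posterior odds ≈ 0.319

Prior odds = 0.024/(1−0.024) = 0.024590. In log-odds, ln(0.024590) = -3.7054.
Add log likelihood ratios: ln(5.0833) + ln(2.5526) = 2.5631.
Posterior log-odds = -1.1423, so posterior odds = exp(-1.1423) = 0.31908.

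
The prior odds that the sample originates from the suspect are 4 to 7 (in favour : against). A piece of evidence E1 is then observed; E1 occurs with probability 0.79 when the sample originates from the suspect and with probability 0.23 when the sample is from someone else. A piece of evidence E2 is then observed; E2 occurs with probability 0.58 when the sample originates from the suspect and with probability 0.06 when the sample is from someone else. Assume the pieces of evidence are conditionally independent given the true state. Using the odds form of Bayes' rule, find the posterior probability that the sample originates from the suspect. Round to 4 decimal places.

Prior odds = 4/7 = 0.57143.
Likelihood ratio for E1 = 0.79/0.23 = 3.4348.
Likelihood ratio for E2 = 0.58/0.06 = 9.6667.
Posterior odds = prior odds × LR₁ × LR₂ = 18.973.
Posterior probability = odds/(1+odds) = 18.973/19.973 = 0.9499.

Posterior probability ≈ 0.9499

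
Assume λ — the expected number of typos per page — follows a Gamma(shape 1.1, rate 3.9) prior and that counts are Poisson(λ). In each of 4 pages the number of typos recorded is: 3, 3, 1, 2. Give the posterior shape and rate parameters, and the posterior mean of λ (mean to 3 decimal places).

The Poisson likelihood adds the total count to the shape and the number of exposure periods to the rate. Here ∑xᵢ = 9 and n = 4, so shape 1.1→10.1 and rate 3.9→7.9.
E[λ | data] = 10.1/7.9 = 1.278.

Posterior: Gamma(shape=10.1, rate=7.9); mean ≈ 1.278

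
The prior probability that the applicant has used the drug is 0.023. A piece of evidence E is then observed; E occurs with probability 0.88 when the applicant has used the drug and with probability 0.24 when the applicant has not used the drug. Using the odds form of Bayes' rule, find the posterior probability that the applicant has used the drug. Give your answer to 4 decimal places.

Prior odds = 0.023/(1−0.023) = 0.023541.
Likelihood ratio for E = 0.88/0.24 = 3.6667.
Posterior odds = prior odds × LR = 0.086319.
Posterior probability = odds/(1+odds) = 0.086319/1.0863 = 0.0795.

Posterior probability ≈ 0.0795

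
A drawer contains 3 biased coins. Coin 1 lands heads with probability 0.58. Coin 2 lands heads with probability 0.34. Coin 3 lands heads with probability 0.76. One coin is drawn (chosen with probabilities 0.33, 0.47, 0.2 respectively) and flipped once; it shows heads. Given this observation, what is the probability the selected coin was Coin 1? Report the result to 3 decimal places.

Posterior probability ≈ 0.380

Tabulate prior·likelihood by source: [1] prior 0.33, lik 0.58, product 0.1914; [2] prior 0.47, lik 0.34, product 0.1598; [3] prior 0.2, lik 0.76, product 0.1520.
Normalizing constant = 0.50320; the posterior for Coin 1 is its product over the sum, 0.1914/0.50320 = 0.380.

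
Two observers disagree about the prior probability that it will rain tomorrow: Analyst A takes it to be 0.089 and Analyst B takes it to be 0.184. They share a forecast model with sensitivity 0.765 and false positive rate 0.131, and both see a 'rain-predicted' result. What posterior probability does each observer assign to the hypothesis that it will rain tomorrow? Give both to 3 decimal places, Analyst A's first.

P('+'|H) = 0.765, P('+'|¬H) = 0.131.
Analyst A: numerator 0.765·0.089 = 0.068085; evidence = 0.068085+0.131·0.911 = 0.18743; posterior = 0.363.
Analyst B: numerator 0.765·0.184 = 0.14076; evidence = 0.14076+0.131·0.816 = 0.24766; posterior = 0.568.

Analyst A: 0.363; Analyst B: 0.568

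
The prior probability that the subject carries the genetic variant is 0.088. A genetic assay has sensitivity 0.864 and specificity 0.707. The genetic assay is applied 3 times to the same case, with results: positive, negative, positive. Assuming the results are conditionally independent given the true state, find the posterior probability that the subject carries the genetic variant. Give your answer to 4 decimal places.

Let H be the event that the subject carries the genetic variant; start with P(H) = 0.088. P('positive'|H) = 0.864, P('positive'|¬H) = 0.293.
Update on result 1 ('positive'): P(H) ← 0.864·0.0880 / (0.864·0.0880 + 0.293·0.9120) = 0.076032/0.34325 = 0.2215.
Update on result 2 ('negative'): P(H) ← 0.136·0.2215 / (0.136·0.2215 + 0.707·0.7785) = 0.030125/0.58052 = 0.0519.
Update on result 3 ('positive'): P(H) ← 0.864·0.0519 / (0.864·0.0519 + 0.293·0.9481) = 0.044836/0.32263 = 0.1390.

Posterior P(H) ≈ 0.1390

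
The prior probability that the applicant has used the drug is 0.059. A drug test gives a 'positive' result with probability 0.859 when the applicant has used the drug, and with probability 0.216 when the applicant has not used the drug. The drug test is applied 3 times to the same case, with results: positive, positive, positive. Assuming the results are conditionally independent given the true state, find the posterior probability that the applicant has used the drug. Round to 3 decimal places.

With H the event that the applicant has used the drug, the joint likelihood of the observed sequence is P(data|H) = 0.859·0.859·0.859 = 0.63384 and P(data|¬H) = 0.216·0.216·0.216 = 0.010078.
Bayes: P(H|data) = 0.059·0.63384 / (0.059·0.63384 + 0.941·0.010078) = 0.037397/0.046880 = 0.7977.

Posterior P(H) ≈ 0.798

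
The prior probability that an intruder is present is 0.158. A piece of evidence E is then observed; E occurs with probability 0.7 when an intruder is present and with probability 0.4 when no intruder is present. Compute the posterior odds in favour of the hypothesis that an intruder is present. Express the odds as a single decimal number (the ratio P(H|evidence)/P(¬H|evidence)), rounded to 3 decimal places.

Prior odds = 0.158/(1−0.158) = 0.18765. In log-odds, ln(0.18765) = -1.6732.
Add log likelihood ratio: ln(1.7500) = 0.55962.
Posterior log-odds = -1.1136, so posterior odds = exp(-1.1136) = 0.32838.

Posterior odds ≈ 0.328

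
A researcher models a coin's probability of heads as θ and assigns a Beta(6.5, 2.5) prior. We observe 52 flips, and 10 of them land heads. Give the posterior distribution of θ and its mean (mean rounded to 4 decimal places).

Posterior: Beta(16.5, 44.5); mean ≈ 0.2705

The binomial likelihood is conjugate to the Beta prior: with 10 successes and 42 failures, the posterior is Beta(6.5+10, 2.5+42) = Beta(16.5, 44.5).
E[θ | data] = 16.5/(16.5+44.5) = 0.2705.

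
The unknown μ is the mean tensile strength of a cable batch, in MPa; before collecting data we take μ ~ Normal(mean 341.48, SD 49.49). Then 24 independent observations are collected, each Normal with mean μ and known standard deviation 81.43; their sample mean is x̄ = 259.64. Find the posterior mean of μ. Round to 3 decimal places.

Posterior mean ≈ 267.936

Prior precision 1/τ₀² = 1/49.49² = 0.00040829; data precision n/σ² = 24/81.43² = 0.00361945.
Posterior precision = 0.00040829 + 0.00361945 = 0.00402773.
Posterior mean = (0.00040829·341.48 + 0.00361945·259.64) / 0.00402773 = 267.936.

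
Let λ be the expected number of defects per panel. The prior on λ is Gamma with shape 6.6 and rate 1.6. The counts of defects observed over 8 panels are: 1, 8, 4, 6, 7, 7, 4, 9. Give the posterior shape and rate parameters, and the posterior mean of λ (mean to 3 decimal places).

The Poisson likelihood adds the total count to the shape and the number of exposure periods to the rate. Here ∑xᵢ = 46 and n = 8, so shape 6.6→52.6 and rate 1.6→9.6.
E[λ | data] = 52.6/9.6 = 5.479.

Posterior: Gamma(shape=52.6, rate=9.6); mean ≈ 5.479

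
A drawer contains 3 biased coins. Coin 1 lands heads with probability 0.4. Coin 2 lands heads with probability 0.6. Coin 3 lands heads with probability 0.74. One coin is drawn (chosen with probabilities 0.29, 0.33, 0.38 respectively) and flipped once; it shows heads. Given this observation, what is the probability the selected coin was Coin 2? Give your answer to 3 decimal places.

Posterior probability ≈ 0.333

Tabulate prior·likelihood by source: [1] prior 0.29, lik 0.4, product 0.1160; [2] prior 0.33, lik 0.6, product 0.1980; [3] prior 0.38, lik 0.74, product 0.2812.
Normalizing constant = 0.59520; the posterior for Coin 2 is its product over the sum, 0.1980/0.59520 = 0.333.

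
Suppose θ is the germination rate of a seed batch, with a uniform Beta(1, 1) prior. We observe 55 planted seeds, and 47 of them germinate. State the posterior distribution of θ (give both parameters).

Observing 47 successes and 8 failures updates Beta(1, 1) by adding the success and failure counts to the two shape parameters: α = 1+47 = 48, β = 1+8 = 9.

Posterior: Beta(48, 9)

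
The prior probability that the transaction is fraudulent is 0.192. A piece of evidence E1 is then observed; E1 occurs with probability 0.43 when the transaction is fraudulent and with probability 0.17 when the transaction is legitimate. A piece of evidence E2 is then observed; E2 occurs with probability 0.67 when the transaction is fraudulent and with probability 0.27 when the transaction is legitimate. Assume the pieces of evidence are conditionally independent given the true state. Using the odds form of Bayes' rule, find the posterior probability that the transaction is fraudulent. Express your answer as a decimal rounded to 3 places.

Prior odds = 0.192/(1−0.192) = 0.23762.
Likelihood ratio for E1 = 0.43/0.17 = 2.5294.
Likelihood ratio for E2 = 0.67/0.27 = 2.4815.
Posterior odds = prior odds × LR₁ × LR₂ = 1.4915.
Posterior probability = odds/(1+odds) = 1.4915/2.4915 = 0.599.

Posterior probability ≈ 0.599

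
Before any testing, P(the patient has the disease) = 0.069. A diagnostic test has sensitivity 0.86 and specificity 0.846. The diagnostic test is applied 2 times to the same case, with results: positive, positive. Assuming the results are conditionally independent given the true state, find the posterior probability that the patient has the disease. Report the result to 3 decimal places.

With H the event that the patient has the disease, the joint likelihood of the observed sequence is P(data|H) = 0.86·0.86 = 0.73960 and P(data|¬H) = 0.154·0.154 = 0.023716.
Bayes: P(H|data) = 0.069·0.73960 / (0.069·0.73960 + 0.931·0.023716) = 0.051032/0.073112 = 0.6980.

Posterior P(H) ≈ 0.698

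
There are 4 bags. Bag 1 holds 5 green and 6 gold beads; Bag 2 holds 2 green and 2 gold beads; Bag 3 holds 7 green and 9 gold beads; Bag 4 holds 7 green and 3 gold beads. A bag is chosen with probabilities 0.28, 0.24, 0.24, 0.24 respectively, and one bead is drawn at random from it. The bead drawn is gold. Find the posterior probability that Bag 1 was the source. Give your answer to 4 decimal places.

P(gold|Bag 1) = 0.5455; P(gold|Bag 2) = 0.5; P(gold|Bag 3) = 0.5625; P(gold|Bag 4) = 0.3.
Prior × likelihood for each source: 0.28·0.5455=0.1527, 0.24·0.5=0.1200, 0.24·0.5625=0.1350, 0.24·0.3=0.07200. Summing gives P(gold) = 0.47973.
P(Bag 1 | gold) = 0.1527 / 0.47973 = 0.3184.

Posterior probability ≈ 0.3184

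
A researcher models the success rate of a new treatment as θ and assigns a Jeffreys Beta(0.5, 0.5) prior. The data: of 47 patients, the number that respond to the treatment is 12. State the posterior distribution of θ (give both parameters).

The binomial likelihood is conjugate to the Beta prior: with 12 successes and 35 failures, the posterior is Beta(0.5+12, 0.5+35) = Beta(12.5, 35.5).

Posterior: Beta(12.5, 35.5)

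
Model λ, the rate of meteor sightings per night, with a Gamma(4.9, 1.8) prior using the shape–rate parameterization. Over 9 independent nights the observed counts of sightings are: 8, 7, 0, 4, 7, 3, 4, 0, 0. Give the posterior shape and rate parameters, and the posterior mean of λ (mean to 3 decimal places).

The Poisson likelihood adds the total count to the shape and the number of exposure periods to the rate. Here ∑xᵢ = 33 and n = 9, so shape 4.9→37.9 and rate 1.8→10.8.
E[λ | data] = 37.9/10.8 = 3.509.

Posterior: Gamma(shape=37.9, rate=10.8); mean ≈ 3.509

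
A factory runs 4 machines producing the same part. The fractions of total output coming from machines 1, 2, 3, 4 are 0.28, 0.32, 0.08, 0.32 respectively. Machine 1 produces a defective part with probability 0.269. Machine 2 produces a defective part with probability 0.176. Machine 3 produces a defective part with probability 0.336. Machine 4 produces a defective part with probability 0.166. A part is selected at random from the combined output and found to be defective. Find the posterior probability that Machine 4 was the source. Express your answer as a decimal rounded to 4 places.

Posterior probability ≈ 0.2510

Tabulate prior·likelihood by source: [1] prior 0.28, lik 0.269, product 0.07532; [2] prior 0.32, lik 0.176, product 0.05632; [3] prior 0.08, lik 0.336, product 0.02688; [4] prior 0.32, lik 0.166, product 0.05312.
Normalizing constant = 0.21164; the posterior for Machine 4 is its product over the sum, 0.05312/0.21164 = 0.2510.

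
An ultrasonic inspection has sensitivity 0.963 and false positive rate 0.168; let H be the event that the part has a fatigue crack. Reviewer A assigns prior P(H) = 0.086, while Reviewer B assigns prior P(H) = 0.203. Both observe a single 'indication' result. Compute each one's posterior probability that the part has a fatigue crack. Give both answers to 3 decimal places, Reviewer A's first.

P('+'|H) = 0.963, P('+'|¬H) = 0.168.
Reviewer A: numerator 0.963·0.086 = 0.082818; evidence = 0.082818+0.168·0.914 = 0.23637; posterior = 0.350.
Reviewer B: numerator 0.963·0.203 = 0.19549; evidence = 0.19549+0.168·0.797 = 0.32938; posterior = 0.593.

Reviewer A: 0.350; Reviewer B: 0.593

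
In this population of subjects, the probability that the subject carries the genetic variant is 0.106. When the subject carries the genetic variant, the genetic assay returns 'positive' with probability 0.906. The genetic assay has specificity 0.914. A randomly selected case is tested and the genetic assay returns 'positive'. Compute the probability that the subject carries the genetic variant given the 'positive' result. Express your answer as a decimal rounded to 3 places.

Let H be the event that the subject carries the genetic variant. P(H) = 0.106, so P(¬H) = 0.894. With E the 'positive' result, P(E|H) = 0.906 and P(E|¬H) = 0.086.
P(E) = 0.906·0.106 + 0.086·0.894 = 0.096036 + 0.076884 = 0.17292.
By Bayes' theorem, P(H|E) = 0.096036 / 0.17292 = 0.555.

P(H | E) ≈ 0.555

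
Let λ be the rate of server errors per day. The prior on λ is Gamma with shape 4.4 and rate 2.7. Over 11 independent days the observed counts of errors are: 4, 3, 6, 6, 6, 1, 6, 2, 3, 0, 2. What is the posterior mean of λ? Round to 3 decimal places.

Total count ∑xᵢ = 39 over n = 11 days.
Gamma is conjugate to the Poisson likelihood: posterior is Gamma(shape = 4.4+39 = 43.4, rate = 2.7+11 = 13.7).
Posterior mean = shape/rate = 43.4/13.7 = 3.168.

Posterior mean ≈ 3.168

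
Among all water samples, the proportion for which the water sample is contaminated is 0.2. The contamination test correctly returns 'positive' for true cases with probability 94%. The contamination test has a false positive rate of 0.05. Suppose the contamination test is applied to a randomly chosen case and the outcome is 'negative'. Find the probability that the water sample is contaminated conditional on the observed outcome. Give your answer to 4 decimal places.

P(H | E) ≈ 0.0155

Write H for 'the water sample is contaminated'. Prior odds H:¬H = 0.2/0.8 = 0.25000. For the 'negative' outcome, the likelihood ratio is 0.06/0.95 = 0.063158.
Posterior odds = 0.25000 × 0.063158 = 0.015789, so P(H|E) = 0.015789/(1+0.015789) = 0.0155.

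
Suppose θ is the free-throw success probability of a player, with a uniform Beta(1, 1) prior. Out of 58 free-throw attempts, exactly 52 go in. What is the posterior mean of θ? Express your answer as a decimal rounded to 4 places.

Posterior mean ≈ 0.8833

Observing 52 successes and 6 failures updates Beta(1, 1) by adding the success and failure counts to the two shape parameters: α = 1+52 = 53, β = 1+6 = 7.
E[θ | data] = 53/(53+7) = 0.8833.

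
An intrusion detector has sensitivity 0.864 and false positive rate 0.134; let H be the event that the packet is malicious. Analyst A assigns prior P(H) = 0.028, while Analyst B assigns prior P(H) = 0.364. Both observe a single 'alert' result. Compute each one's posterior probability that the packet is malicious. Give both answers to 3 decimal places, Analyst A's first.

Analyst A: 0.157; Analyst B: 0.787

The likelihood ratio for an 'alert' result is 0.864/0.134 = 6.4478.
Analyst A: prior odds 0.028/0.972 = 0.028807; posterior odds 0.18574; posterior probability 0.157.
Analyst B: prior odds 0.364/0.636 = 0.57233; posterior odds 3.6902; posterior probability 0.787.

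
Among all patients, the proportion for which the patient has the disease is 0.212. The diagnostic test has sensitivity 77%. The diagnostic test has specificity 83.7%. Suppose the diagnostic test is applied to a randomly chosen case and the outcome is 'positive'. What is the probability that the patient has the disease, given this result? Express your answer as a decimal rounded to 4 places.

Let H be the event that the patient has the disease. P(H) = 0.212, so P(¬H) = 0.788. With E the 'positive' result, P(E|H) = 0.77 and P(E|¬H) = 0.163.
P(E) = 0.77·0.212 + 0.163·0.788 = 0.16324 + 0.12844 = 0.29168.
By Bayes' theorem, P(H|E) = 0.16324 / 0.29168 = 0.5596.

P(H | E) ≈ 0.5596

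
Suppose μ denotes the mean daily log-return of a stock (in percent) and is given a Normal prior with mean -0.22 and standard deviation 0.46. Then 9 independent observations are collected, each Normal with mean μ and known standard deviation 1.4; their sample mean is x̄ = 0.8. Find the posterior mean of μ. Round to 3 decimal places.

Prior precision 1/τ₀² = 1/0.46² = 4.72590; data precision n/σ² = 9/1.4² = 4.59184.
Posterior precision = 4.72590 + 4.59184 = 9.31773.
Posterior mean = (4.72590·-0.22 + 4.59184·0.8) / 9.31773 = 0.283.

Posterior mean ≈ 0.283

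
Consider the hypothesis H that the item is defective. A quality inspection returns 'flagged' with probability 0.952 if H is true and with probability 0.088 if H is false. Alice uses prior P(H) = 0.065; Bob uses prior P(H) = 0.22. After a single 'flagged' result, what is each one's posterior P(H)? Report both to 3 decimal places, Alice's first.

The likelihood ratio for a 'flagged' result is 0.952/0.088 = 10.818.
Alice: prior odds 0.065/0.935 = 0.069519; posterior odds 0.75207; posterior probability 0.429.
Bob: prior odds 0.22/0.78 = 0.28205; posterior odds 3.0513; posterior probability 0.753.

Alice: 0.429; Bob: 0.753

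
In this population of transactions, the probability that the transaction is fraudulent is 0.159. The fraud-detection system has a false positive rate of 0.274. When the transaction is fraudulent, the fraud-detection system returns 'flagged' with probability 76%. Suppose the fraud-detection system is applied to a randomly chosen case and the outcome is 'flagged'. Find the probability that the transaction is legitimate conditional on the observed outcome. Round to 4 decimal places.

Write H for 'the transaction is fraudulent'. Prior odds H:¬H = 0.159/0.841 = 0.18906. For the 'flagged' outcome, the likelihood ratio is 0.76/0.274 = 2.7737.
Posterior odds = 0.18906 × 2.7737 = 0.52440, so P(H|E) = 0.52440/(1+0.52440) = 0.3440. Then P(¬H|E) = 1 − 0.3440 = 0.6560.

P(¬H | E) ≈ 0.6560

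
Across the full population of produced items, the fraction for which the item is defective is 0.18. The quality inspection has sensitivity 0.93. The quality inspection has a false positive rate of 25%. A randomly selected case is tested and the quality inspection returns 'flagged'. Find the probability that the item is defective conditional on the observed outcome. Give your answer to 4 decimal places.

P(H | E) ≈ 0.4495

Write H for 'the item is defective'. Prior odds H:¬H = 0.18/0.82 = 0.21951. For the 'flagged' outcome, the likelihood ratio is 0.93/0.25 = 3.7200.
Posterior odds = 0.21951 × 3.7200 = 0.81659, so P(H|E) = 0.81659/(1+0.81659) = 0.4495.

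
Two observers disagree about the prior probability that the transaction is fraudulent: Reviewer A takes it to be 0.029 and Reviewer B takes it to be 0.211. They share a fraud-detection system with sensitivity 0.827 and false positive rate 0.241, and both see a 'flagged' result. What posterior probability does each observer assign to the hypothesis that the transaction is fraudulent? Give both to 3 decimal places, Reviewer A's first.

Reviewer A: 0.093; Reviewer B: 0.479

The likelihood ratio for a 'flagged' result is 0.827/0.241 = 3.4315.
Reviewer A: prior odds 0.029/0.971 = 0.029866; posterior odds 0.10249; posterior probability 0.093.
Reviewer B: prior odds 0.211/0.789 = 0.26743; posterior odds 0.91769; posterior probability 0.479.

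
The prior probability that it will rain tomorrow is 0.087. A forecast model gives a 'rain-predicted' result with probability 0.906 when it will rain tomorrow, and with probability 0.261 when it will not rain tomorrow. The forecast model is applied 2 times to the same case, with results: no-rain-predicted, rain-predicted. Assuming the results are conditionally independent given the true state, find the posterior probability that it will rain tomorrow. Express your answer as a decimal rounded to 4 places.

Posterior P(H) ≈ 0.0404

Let H be the event that it will rain tomorrow; start with P(H) = 0.087. P('rain-predicted'|H) = 0.906, P('rain-predicted'|¬H) = 0.261.
Update on result 1 ('no-rain-predicted'): P(H) ← 0.094·0.0870 / (0.094·0.0870 + 0.739·0.9130) = 0.0081780/0.68289 = 0.0120.
Update on result 2 ('rain-predicted'): P(H) ← 0.906·0.0120 / (0.906·0.0120 + 0.261·0.9880) = 0.010850/0.26872 = 0.0404.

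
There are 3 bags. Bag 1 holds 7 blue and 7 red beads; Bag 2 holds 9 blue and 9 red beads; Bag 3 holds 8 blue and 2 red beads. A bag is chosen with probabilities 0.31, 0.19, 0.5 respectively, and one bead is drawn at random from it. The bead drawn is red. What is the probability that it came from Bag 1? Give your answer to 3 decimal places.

P(red|Bag 1) = 0.5; P(red|Bag 2) = 0.5; P(red|Bag 3) = 0.2.
Prior × likelihood for each source: 0.31·0.5=0.1550, 0.19·0.5=0.09500, 0.5·0.2=0.1000. Summing gives P(red) = 0.35000.
P(Bag 1 | red) = 0.1550 / 0.35000 = 0.443.

Posterior probability ≈ 0.443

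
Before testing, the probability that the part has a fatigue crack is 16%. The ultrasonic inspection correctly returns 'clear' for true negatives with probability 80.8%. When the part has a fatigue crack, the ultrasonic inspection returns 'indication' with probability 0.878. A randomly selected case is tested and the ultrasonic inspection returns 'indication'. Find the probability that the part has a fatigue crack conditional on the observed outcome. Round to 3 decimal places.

Let H be the event that the part has a fatigue crack. P(H) = 0.16, so P(¬H) = 0.84. With E the 'indication' result, P(E|H) = 0.878 and P(E|¬H) = 0.192.
P(E) = 0.878·0.16 + 0.192·0.84 = 0.14048 + 0.16128 = 0.30176.
By Bayes' theorem, P(H|E) = 0.14048 / 0.30176 = 0.466.

P(H | E) ≈ 0.466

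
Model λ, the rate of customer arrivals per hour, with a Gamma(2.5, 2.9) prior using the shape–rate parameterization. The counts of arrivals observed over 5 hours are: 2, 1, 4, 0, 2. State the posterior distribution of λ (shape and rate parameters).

Posterior: Gamma(shape=11.5, rate=7.9)

Total count ∑xᵢ = 9 over n = 5 hours.
Gamma is conjugate to the Poisson likelihood: posterior is Gamma(shape = 2.5+9 = 11.5, rate = 2.9+5 = 7.9).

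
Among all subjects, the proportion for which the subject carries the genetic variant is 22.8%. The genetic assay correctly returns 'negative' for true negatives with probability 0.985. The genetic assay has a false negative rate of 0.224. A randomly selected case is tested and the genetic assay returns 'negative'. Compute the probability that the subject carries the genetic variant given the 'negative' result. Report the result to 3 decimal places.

Write H for 'the subject carries the genetic variant'. Prior odds H:¬H = 0.228/0.772 = 0.29534. For the 'negative' outcome, the likelihood ratio is 0.224/0.985 = 0.22741.
Posterior odds = 0.29534 × 0.22741 = 0.067163, so P(H|E) = 0.067163/(1+0.067163) = 0.063.

P(H | E) ≈ 0.063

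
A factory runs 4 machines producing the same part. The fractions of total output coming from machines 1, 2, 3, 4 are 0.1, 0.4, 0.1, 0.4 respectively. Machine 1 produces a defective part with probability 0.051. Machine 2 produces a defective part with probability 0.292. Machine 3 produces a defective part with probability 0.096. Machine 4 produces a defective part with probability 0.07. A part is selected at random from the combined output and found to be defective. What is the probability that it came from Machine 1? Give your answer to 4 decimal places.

Posterior probability ≈ 0.0320

Tabulate prior·likelihood by source: [1] prior 0.1, lik 0.051, product 0.005100; [2] prior 0.4, lik 0.292, product 0.1168; [3] prior 0.1, lik 0.096, product 0.009600; [4] prior 0.4, lik 0.07, product 0.02800.
Normalizing constant = 0.15950; the posterior for Machine 1 is its product over the sum, 0.005100/0.15950 = 0.0320.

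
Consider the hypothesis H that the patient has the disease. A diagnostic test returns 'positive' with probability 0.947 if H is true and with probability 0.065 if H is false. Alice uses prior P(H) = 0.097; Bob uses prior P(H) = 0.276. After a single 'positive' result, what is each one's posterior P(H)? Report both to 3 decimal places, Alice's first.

Alice: 0.610; Bob: 0.847

The likelihood ratio for a 'positive' result is 0.947/0.065 = 14.569.
Alice: prior odds 0.097/0.903 = 0.10742; posterior odds 1.5650; posterior probability 0.610.
Bob: prior odds 0.276/0.724 = 0.38122; posterior odds 5.5540; posterior probability 0.847.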